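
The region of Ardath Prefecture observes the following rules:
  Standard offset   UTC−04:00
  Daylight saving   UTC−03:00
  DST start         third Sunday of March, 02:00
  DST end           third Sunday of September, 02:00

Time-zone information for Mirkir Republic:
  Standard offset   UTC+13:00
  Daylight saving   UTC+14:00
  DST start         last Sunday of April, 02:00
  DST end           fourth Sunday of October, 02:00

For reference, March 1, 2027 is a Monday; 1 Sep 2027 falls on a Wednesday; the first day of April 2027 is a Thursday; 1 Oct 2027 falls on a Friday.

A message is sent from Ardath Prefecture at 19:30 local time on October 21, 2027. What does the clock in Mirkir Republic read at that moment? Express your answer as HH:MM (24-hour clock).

13:30

1 March 2027 is a Monday, so the first Sunday is March 7 and the third is March 21.
1 September 2027 is a Wednesday, so the first Sunday is September 5 and the third is September 19.
Daylight saving runs 21 March – 19 September; October 21, 2027 is outside that window, so Ardath Prefecture is on standard time at UTC−04:00.
19:30 Ardath Prefecture + 4h = 23:30 UTC.
1 April 2027 is a Thursday, so Sundays fall on 4, 11, 18, 25; the last is April 25.
1 October 2027 is a Friday, so the first Sunday is October 3 and the fourth is October 24.
At the standard offset (UTC+13:00), 23:30 UTC + 13h = 12:30 Mirkir Republic standard time (rolling into the next day, 22 October 2027).
The standard-time date in Mirkir Republic, October 22, 2027, lies within the daylight-saving period (25 April – 24 October), so Mirkir Republic is on daylight time, UTC+14:00.
23:30 UTC + 14h = 13:30 Mirkir Republic (rolling into the next day, 22 October 2027).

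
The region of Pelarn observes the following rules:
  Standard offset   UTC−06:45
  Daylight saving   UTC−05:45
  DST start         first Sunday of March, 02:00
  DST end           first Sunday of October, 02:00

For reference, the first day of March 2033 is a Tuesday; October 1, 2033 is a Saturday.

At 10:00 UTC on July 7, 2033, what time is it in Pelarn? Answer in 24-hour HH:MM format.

1 March 2033 is a Tuesday, so the first Sunday is March 6.
1 October 2033 is a Saturday, so the first Sunday is October 2.
At the standard offset (UTC−06:45), 10:00 UTC − 6h45m = 03:15 Pelarn standard time.
The standard-time date in Pelarn, July 7, 2033, falls between 6 March and 2 October, so daylight saving is in effect and Pelarn is at UTC−05:45.
10:00 UTC − 5h45m = 04:15 local.

04:15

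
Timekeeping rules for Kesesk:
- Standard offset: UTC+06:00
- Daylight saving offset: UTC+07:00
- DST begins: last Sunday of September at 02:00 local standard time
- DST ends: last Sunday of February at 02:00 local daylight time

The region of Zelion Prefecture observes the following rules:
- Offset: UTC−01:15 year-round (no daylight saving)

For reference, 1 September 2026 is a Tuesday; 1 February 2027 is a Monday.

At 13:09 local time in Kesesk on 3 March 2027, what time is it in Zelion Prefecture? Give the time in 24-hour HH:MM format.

1 September 2026 is a Tuesday, so Sundays fall on 6, 13, 20, 27; the last is September 27.
1 February 2027 is a Monday, so Sundays fall on 7, 14, 21, 28; the last is February 28.
3 March 2027 is outside the daylight-saving period (27 September 2026 – 28 February 2027), so Kesesk is on standard time, UTC+06:00.
13:09 Kesesk − 6h = 07:09 UTC.
Zelion Prefecture has no daylight saving, so its offset is UTC−01:15 year-round.
07:09 UTC − 1h15m = 05:54 Zelion Prefecture.

05:54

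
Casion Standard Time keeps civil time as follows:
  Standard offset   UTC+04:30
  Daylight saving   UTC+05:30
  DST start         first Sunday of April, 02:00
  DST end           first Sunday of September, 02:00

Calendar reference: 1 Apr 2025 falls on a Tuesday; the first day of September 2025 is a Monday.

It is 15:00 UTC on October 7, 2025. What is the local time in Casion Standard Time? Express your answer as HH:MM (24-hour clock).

1 April 2025 is a Tuesday, so the first Sunday is April 6.
1 September 2025 is a Monday, so the first Sunday is September 7.
At the standard offset (UTC+04:30), 15:00 UTC + 4h30m = 19:30 Casion Standard Time standard time.
The standard-time date in Casion Standard Time, October 7, 2025, does not fall between 6 April and 7 September, so daylight saving is not in effect and Casion Standard Time is at UTC+04:30.
15:00 UTC + 4h30m = 19:30 local.

19:30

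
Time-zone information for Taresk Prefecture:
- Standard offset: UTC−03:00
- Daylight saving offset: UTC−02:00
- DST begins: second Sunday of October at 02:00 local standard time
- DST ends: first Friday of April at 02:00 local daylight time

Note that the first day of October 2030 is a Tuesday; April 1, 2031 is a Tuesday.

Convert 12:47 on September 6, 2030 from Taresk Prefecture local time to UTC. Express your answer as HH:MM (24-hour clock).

1 October 2030 is a Tuesday, so the first Sunday is October 6 and the second is October 13.
1 April 2031 is a Tuesday, so the first Friday is April 4.
September 6, 2030 is outside the daylight-saving period (13 October 2030 – 4 April 2031), so Taresk Prefecture is on standard time, UTC−03:00.
12:47 local + 3h = 15:47 UTC.

15:47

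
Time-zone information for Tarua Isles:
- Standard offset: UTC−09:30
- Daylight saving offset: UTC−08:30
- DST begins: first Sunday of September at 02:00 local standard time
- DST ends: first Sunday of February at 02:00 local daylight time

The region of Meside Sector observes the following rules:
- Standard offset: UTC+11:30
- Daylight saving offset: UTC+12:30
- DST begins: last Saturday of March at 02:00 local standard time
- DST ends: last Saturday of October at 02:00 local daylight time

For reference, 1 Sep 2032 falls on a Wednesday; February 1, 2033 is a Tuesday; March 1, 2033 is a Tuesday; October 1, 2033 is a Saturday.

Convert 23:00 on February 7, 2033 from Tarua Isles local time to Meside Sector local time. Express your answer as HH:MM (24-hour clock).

1 September 2032 is a Wednesday, so the first Sunday is September 5.
1 February 2033 is a Tuesday, so the first Sunday is February 6.
February 7, 2033 is outside the daylight-saving period (5 September 2032 – 6 February 2033), so Tarua Isles is on standard time, UTC−09:30.
23:00 Tarua Isles + 9h30m = 08:30 UTC (rolling into the next day, 8 February 2033).
1 March 2033 is a Tuesday, so Saturdays fall on 5, 12, 19, 26; the last is March 26.
1 October 2033 is a Saturday, so Saturdays fall on 1, 8, 15, 22, 29; the last is October 29.
At the standard offset (UTC+11:30), 08:30 UTC + 11h30m = 20:00 Meside Sector standard time.
The standard-time date in Meside Sector, February 8, 2033, does not fall between 26 March and 29 October, so daylight saving is not in effect and Meside Sector is at UTC+11:30.
08:30 UTC + 11h30m = 20:00 Meside Sector.

20:00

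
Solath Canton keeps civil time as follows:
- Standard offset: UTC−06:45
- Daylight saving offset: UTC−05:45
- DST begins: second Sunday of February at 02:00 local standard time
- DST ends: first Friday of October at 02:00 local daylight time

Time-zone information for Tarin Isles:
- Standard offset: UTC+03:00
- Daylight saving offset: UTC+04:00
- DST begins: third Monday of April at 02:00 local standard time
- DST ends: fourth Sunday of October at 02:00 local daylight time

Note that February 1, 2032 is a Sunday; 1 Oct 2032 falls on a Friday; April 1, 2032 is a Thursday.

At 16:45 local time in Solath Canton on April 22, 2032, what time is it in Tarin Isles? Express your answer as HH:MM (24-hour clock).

02:30

1 February 2032 is a Sunday, so the first Sunday is February 1 and the second is February 8.
1 October 2032 is a Friday, so the first Friday is October 1.
April 22, 2032 lies within the daylight-saving period (8 February – 1 October), so Solath Canton is on daylight time, UTC−05:45.
16:45 Solath Canton + 5h45m = 22:30 UTC.
1 April 2032 is a Thursday, so the first Monday is April 5 and the third is April 19.
1 October 2032 is a Friday, so the first Sunday is October 3 and the fourth is October 24.
At the standard offset (UTC+03:00), 22:30 UTC + 3h = 01:30 Tarin Isles standard time (rolling into the next day, 23 April 2032).
The standard-time date in Tarin Isles, April 23, 2032, lies within the daylight-saving period (19 April – 24 October), so Tarin Isles is on daylight time, UTC+04:00.
22:30 UTC + 4h = 02:30 Tarin Isles (rolling into the next day, 23 April 2032).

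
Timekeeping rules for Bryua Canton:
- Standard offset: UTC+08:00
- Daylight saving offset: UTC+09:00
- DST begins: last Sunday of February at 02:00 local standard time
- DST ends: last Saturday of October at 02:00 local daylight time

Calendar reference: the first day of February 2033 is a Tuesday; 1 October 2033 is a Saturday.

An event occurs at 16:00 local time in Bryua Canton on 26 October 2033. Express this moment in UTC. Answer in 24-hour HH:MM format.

1 February 2033 is a Tuesday, so Sundays fall on 6, 13, 20, 27; the last is February 27.
1 October 2033 is a Saturday, so Saturdays fall on 1, 8, 15, 22, 29; the last is October 29.
26 October 2033 lies within the daylight-saving period (27 February – 29 October), so Bryua Canton is on daylight time, UTC+09:00.
16:00 local − 9h = 07:00 UTC.

07:00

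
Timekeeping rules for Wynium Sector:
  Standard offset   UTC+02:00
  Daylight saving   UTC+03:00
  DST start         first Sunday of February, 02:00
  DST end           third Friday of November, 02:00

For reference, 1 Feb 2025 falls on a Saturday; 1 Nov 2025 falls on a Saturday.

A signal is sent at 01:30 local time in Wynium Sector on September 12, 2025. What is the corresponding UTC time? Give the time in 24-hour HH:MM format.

22:30

1 February 2025 is a Saturday, so the first Sunday is February 2.
1 November 2025 is a Saturday, so the first Friday is November 7 and the third is November 21.
Daylight saving runs 2 February – 21 November; September 12, 2025 is inside that window, so Wynium Sector is at UTC+03:00.
01:30 local − 3h = 22:30 UTC (rolling into the previous day, 11 September 2025).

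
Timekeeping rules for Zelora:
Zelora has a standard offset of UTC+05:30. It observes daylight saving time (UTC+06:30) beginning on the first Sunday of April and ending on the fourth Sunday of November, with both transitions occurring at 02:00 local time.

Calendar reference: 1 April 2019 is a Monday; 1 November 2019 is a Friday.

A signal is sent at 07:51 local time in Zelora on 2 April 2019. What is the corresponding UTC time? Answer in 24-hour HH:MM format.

1 April 2019 is a Monday, so the first Sunday is April 7.
1 November 2019 is a Friday, so the first Sunday is November 3 and the fourth is November 24.
Daylight saving runs 7 April – 24 November; 2 April 2019 is outside that window, so Zelora is on standard time at UTC+05:30.
07:51 local − 5h30m = 02:21 UTC.

02:21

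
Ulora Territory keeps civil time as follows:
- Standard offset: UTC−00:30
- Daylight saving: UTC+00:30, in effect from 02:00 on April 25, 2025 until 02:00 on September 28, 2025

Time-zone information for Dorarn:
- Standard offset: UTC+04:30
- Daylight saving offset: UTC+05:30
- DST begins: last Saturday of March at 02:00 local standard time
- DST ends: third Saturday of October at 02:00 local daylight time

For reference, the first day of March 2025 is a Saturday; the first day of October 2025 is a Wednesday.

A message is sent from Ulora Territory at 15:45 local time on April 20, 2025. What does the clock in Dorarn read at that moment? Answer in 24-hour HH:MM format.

April 20, 2025 does not fall between 25 April and 28 September, so daylight saving is not in effect and Ulora Territory is at UTC−00:30.
15:45 Ulora Territory + 0h30m = 16:15 UTC.
1 March 2025 is a Saturday, so Saturdays fall on 1, 8, 15, 22, 29; the last is March 29.
1 October 2025 is a Wednesday, so the first Saturday is October 4 and the third is October 18.
At the standard offset (UTC+04:30), 16:15 UTC + 4h30m = 20:45 Dorarn standard time.
The standard-time date in Dorarn, April 20, 2025, lies within the daylight-saving period (29 March – 18 October), so Dorarn is on daylight time, UTC+05:30.
16:15 UTC + 5h30m = 21:45 Dorarn.

21:45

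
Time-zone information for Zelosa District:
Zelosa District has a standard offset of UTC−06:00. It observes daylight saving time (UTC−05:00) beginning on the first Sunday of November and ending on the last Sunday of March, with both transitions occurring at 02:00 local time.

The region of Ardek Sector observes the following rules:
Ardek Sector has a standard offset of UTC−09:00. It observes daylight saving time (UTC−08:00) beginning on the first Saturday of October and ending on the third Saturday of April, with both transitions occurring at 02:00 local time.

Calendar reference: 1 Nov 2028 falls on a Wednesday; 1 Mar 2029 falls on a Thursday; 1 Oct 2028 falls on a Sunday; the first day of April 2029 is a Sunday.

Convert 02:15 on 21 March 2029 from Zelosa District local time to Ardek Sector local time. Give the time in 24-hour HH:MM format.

1 November 2028 is a Wednesday, so the first Sunday is November 5.
1 March 2029 is a Thursday, so Sundays fall on 4, 11, 18, 25; the last is March 25.
21 March 2029 lies within the daylight-saving period (5 November 2028 – 25 March 2029), so Zelosa District is on daylight time, UTC−05:00.
02:15 Zelosa District + 5h = 07:15 UTC.
1 October 2028 is a Sunday, so the first Saturday is October 7.
1 April 2029 is a Sunday, so the first Saturday is April 7 and the third is April 21.
At the standard offset (UTC−09:00), 07:15 UTC − 9h = 22:15 Ardek Sector standard time (rolling into the previous day, 20 March 2029).
The standard-time date in Ardek Sector, 20 March 2029, lies within the daylight-saving period (7 October 2028 – 21 April 2029), so Ardek Sector is on daylight time, UTC−08:00.
07:15 UTC − 8h = 23:15 Ardek Sector (rolling into the previous day, 20 March 2029).

23:15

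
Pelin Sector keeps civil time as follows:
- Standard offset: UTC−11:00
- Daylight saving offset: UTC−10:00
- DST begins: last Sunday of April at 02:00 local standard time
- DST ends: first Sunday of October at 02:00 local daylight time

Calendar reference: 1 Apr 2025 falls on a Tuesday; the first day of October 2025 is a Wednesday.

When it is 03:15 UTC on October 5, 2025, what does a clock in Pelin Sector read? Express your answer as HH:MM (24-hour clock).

17:15

1 April 2025 is a Tuesday, so Sundays fall on 6, 13, 20, 27; the last is April 27.
1 October 2025 is a Wednesday, so the first Sunday is October 5.
At the standard offset (UTC−11:00), 03:15 UTC − 11h = 16:15 Pelin Sector standard time (rolling into the previous day, 4 October 2025).
Daylight saving runs 27 April – 5 October; the standard-time date in Pelin Sector, October 4, 2025, is inside that window, so Pelin Sector is at UTC−10:00.
03:15 UTC − 10h = 17:15 local (rolling into the previous day, 4 October 2025).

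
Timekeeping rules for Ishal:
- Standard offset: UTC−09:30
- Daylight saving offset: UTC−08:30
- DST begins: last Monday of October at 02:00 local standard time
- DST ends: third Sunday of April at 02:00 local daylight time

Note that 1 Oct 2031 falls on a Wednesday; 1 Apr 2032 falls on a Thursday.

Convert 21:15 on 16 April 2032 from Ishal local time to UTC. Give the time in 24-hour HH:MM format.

05:45

1 October 2031 is a Wednesday, so Mondays fall on 6, 13, 20, 27; the last is October 27.
1 April 2032 is a Thursday, so the first Sunday is April 4 and the third is April 18.
Daylight saving runs 27 October 2031 – 18 April 2032; 16 April 2032 is inside that window, so Ishal is at UTC−08:30.
21:15 local + 8h30m = 05:45 UTC (rolling into the next day, 17 April 2032).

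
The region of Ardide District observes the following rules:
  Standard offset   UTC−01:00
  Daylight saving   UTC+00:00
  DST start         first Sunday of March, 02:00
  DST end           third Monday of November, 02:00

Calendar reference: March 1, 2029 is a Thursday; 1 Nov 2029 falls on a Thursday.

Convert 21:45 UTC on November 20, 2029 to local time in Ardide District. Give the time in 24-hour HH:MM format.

20:45

1 March 2029 is a Thursday, so the first Sunday is March 4.
1 November 2029 is a Thursday, so the first Monday is November 5 and the third is November 19.
At the standard offset (UTC−01:00), 21:45 UTC − 1h = 20:45 Ardide District standard time.
The standard-time date in Ardide District, November 20, 2029, does not fall between 4 March and 19 November, so daylight saving is not in effect and Ardide District is at UTC−01:00.
21:45 UTC − 1h = 20:45 local.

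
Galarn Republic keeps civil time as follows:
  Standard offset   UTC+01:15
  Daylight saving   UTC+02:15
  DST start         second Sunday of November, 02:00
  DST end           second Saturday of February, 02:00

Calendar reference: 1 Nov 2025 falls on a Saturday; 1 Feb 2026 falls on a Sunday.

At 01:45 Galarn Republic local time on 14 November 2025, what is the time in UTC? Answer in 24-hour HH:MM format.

23:30

1 November 2025 is a Saturday, so the first Sunday is November 2 and the second is November 9.
1 February 2026 is a Sunday, so the first Saturday is February 7 and the second is February 14.
14 November 2025 lies within the daylight-saving period (9 November 2025 – 14 February 2026), so Galarn Republic is on daylight time, UTC+02:15.
01:45 local − 2h15m = 23:30 UTC (rolling into the previous day, 13 November 2025).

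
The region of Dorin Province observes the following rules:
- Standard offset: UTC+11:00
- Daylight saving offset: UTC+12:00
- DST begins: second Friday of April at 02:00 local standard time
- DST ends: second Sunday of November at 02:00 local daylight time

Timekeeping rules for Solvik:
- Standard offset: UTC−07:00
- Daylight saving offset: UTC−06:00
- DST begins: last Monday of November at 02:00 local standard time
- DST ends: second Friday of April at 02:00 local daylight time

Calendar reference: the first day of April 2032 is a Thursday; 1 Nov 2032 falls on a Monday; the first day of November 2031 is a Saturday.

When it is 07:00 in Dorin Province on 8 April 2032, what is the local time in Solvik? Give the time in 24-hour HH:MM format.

14:00

1 April 2032 is a Thursday, so the first Friday is April 2 and the second is April 9.
1 November 2032 is a Monday, so the first Sunday is November 7 and the second is November 14.
8 April 2032 is outside the daylight-saving period (9 April – 14 November), so Dorin Province is on standard time, UTC+11:00.
07:00 Dorin Province − 11h = 20:00 UTC (rolling into the previous day, 7 April 2032).
1 November 2031 is a Saturday, so Mondays fall on 3, 10, 17, 24; the last is November 24.
1 April 2032 is a Thursday, so the first Friday is April 2 and the second is April 9.
At the standard offset (UTC−07:00), 20:00 UTC − 7h = 13:00 Solvik standard time.
The standard-time date in Solvik, 7 April 2032, lies within the daylight-saving period (24 November 2031 – 9 April 2032), so Solvik is on daylight time, UTC−06:00.
20:00 UTC − 6h = 14:00 Solvik.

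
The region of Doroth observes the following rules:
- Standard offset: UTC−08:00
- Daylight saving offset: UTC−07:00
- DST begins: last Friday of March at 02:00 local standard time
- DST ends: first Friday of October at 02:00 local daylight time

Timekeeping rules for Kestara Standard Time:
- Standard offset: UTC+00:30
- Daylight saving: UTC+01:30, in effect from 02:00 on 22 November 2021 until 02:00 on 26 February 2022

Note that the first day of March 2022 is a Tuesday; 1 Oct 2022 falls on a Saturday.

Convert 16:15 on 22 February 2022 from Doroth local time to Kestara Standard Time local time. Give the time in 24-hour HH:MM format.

1 March 2022 is a Tuesday, so Fridays fall on 4, 11, 18, 25; the last is March 25.
1 October 2022 is a Saturday, so the first Friday is October 7.
22 February 2022 does not fall between 25 March and 7 October, so daylight saving is not in effect and Doroth is at UTC−08:00.
16:15 Doroth + 8h = 00:15 UTC (rolling into the next day, 23 February 2022).
At the standard offset (UTC+00:30), 00:15 UTC + 0h30m = 00:45 Kestara Standard Time standard time.
The standard-time date in Kestara Standard Time, 23 February 2022, lies within the daylight-saving period (22 November 2021 – 26 February 2022), so Kestara Standard Time is on daylight time, UTC+01:30.
00:15 UTC + 1h30m = 01:45 Kestara Standard Time.

01:45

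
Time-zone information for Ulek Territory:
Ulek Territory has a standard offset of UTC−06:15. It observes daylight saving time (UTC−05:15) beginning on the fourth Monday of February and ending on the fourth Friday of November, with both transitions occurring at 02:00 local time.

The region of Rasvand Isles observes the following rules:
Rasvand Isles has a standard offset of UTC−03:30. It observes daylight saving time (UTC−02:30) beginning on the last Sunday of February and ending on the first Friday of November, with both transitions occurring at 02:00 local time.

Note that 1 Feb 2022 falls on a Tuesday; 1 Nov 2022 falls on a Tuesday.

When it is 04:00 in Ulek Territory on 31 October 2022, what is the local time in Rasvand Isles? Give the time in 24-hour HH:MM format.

1 February 2022 is a Tuesday, so the first Monday is February 7 and the fourth is February 28.
1 November 2022 is a Tuesday, so the first Friday is November 4 and the fourth is November 25.
31 October 2022 lies within the daylight-saving period (28 February – 25 November), so Ulek Territory is on daylight time, UTC−05:15.
04:00 Ulek Territory + 5h15m = 09:15 UTC.
1 February 2022 is a Tuesday, so Sundays fall on 6, 13, 20, 27; the last is February 27.
1 November 2022 is a Tuesday, so the first Friday is November 4.
At the standard offset (UTC−03:30), 09:15 UTC − 3h30m = 05:45 Rasvand Isles standard time.
The standard-time date in Rasvand Isles, 31 October 2022, lies within the daylight-saving period (27 February – 4 November), so Rasvand Isles is on daylight time, UTC−02:30.
09:15 UTC − 2h30m = 06:45 Rasvand Isles.

06:45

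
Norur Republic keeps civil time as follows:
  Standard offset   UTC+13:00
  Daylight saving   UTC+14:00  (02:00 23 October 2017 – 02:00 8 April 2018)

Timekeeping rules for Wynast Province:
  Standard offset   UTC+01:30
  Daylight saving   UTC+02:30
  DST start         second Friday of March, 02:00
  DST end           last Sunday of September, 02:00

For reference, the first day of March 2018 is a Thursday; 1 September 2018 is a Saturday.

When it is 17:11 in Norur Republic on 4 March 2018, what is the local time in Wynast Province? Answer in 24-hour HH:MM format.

4 March 2018 falls between 23 October 2017 and 8 April 2018, so daylight saving is in effect and Norur Republic is at UTC+14:00.
17:11 Norur Republic − 14h = 03:11 UTC.
1 March 2018 is a Thursday, so the first Friday is March 2 and the second is March 9.
1 September 2018 is a Saturday, so Sundays fall on 2, 9, 16, 23, 30; the last is September 30.
At the standard offset (UTC+01:30), 03:11 UTC + 1h30m = 04:41 Wynast Province standard time.
The standard-time date in Wynast Province, 4 March 2018, is outside the daylight-saving period (9 March – 30 September), so Wynast Province is on standard time, UTC+01:30.
03:11 UTC + 1h30m = 04:41 Wynast Province.

04:41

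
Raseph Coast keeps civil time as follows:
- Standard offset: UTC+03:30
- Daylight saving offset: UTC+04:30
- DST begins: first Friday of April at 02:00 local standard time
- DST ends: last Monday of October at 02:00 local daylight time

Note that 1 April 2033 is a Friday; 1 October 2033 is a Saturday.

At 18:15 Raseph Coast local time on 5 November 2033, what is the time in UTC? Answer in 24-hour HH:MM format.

14:45

1 April 2033 is a Friday, so the first Friday is April 1.
1 October 2033 is a Saturday, so Mondays fall on 3, 10, 17, 24, 31; the last is October 31.
Daylight saving runs 1 April – 31 October; 5 November 2033 is outside that window, so Raseph Coast is on standard time at UTC+03:30.
18:15 local − 3h30m = 14:45 UTC.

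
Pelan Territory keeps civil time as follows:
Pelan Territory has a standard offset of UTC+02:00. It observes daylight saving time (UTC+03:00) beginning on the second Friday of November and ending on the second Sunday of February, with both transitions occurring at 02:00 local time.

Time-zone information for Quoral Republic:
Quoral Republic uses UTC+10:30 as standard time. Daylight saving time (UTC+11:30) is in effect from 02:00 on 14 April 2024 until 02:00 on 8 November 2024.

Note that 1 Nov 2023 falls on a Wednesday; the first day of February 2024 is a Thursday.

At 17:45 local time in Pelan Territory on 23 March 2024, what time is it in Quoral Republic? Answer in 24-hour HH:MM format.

1 November 2023 is a Wednesday, so the first Friday is November 3 and the second is November 10.
1 February 2024 is a Thursday, so the first Sunday is February 4 and the second is February 11.
23 March 2024 does not fall between 10 November 2023 and 11 February 2024, so daylight saving is not in effect and Pelan Territory is at UTC+02:00.
17:45 Pelan Territory − 2h = 15:45 UTC.
At the standard offset (UTC+10:30), 15:45 UTC + 10h30m = 02:15 Quoral Republic standard time (rolling into the next day, 24 March 2024).
Daylight saving runs 14 April – 8 November; the standard-time date in Quoral Republic, 24 March 2024, is outside that window, so Quoral Republic is on standard time at UTC+10:30.
15:45 UTC + 10h30m = 02:15 Quoral Republic (rolling into the next day, 24 March 2024).

02:15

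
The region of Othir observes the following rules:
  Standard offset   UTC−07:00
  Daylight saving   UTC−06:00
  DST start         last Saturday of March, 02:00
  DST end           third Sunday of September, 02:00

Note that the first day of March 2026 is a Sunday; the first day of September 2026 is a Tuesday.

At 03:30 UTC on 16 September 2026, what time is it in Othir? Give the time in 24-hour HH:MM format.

21:30

1 March 2026 is a Sunday, so Saturdays fall on 7, 14, 21, 28; the last is March 28.
1 September 2026 is a Tuesday, so the first Sunday is September 6 and the third is September 20.
At the standard offset (UTC−07:00), 03:30 UTC − 7h = 20:30 Othir standard time (rolling into the previous day, 15 September 2026).
Daylight saving runs 28 March – 20 September; the standard-time date in Othir, 15 September 2026, is inside that window, so Othir is at UTC−06:00.
03:30 UTC − 6h = 21:30 local (rolling into the previous day, 15 September 2026).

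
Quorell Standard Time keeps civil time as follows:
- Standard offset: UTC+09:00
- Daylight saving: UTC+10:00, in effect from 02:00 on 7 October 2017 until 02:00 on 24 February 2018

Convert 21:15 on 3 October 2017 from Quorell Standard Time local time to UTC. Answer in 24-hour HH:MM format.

3 October 2017 does not fall between 7 October 2017 and 24 February 2018, so daylight saving is not in effect and Quorell Standard Time is at UTC+09:00.
21:15 local − 9h = 12:15 UTC.

12:15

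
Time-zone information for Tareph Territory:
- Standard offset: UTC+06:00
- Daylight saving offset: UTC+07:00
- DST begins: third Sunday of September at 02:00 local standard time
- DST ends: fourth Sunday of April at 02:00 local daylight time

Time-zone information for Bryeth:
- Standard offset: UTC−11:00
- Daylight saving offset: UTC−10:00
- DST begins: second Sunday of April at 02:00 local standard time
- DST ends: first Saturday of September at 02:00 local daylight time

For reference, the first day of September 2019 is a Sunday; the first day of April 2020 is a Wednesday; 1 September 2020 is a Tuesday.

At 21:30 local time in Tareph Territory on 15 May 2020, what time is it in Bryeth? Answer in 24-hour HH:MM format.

1 September 2019 is a Sunday, so the first Sunday is September 1 and the third is September 15.
1 April 2020 is a Wednesday, so the first Sunday is April 5 and the fourth is April 26.
15 May 2020 is outside the daylight-saving period (15 September 2019 – 26 April 2020), so Tareph Territory is on standard time, UTC+06:00.
21:30 Tareph Territory − 6h = 15:30 UTC.
1 April 2020 is a Wednesday, so the first Sunday is April 5 and the second is April 12.
1 September 2020 is a Tuesday, so the first Saturday is September 5.
At the standard offset (UTC−11:00), 15:30 UTC − 11h = 04:30 Bryeth standard time.
Daylight saving runs 12 April – 5 September; the standard-time date in Bryeth, 15 May 2020, is inside that window, so Bryeth is at UTC−10:00.
15:30 UTC − 10h = 05:30 Bryeth.

05:30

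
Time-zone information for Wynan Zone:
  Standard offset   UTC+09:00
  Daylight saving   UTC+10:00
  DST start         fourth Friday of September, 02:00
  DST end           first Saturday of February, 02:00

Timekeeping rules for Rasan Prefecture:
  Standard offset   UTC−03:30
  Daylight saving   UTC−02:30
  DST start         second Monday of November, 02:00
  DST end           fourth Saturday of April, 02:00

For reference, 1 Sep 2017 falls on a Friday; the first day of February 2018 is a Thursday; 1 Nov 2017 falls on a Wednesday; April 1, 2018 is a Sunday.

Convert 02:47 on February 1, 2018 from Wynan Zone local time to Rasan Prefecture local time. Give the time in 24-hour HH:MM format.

14:17

1 September 2017 is a Friday, so the first Friday is September 1 and the fourth is September 22.
1 February 2018 is a Thursday, so the first Saturday is February 3.
February 1, 2018 falls between 22 September 2017 and 3 February 2018, so daylight saving is in effect and Wynan Zone is at UTC+10:00.
02:47 Wynan Zone − 10h = 16:47 UTC (rolling into the previous day, 31 January 2018).
1 November 2017 is a Wednesday, so the first Monday is November 6 and the second is November 13.
1 April 2018 is a Sunday, so the first Saturday is April 7 and the fourth is April 28.
At the standard offset (UTC−03:30), 16:47 UTC − 3h30m = 13:17 Rasan Prefecture standard time.
Daylight saving runs 13 November 2017 – 28 April 2018; the standard-time date in Rasan Prefecture, January 31, 2018, is inside that window, so Rasan Prefecture is at UTC−02:30.
16:47 UTC − 2h30m = 14:17 Rasan Prefecture.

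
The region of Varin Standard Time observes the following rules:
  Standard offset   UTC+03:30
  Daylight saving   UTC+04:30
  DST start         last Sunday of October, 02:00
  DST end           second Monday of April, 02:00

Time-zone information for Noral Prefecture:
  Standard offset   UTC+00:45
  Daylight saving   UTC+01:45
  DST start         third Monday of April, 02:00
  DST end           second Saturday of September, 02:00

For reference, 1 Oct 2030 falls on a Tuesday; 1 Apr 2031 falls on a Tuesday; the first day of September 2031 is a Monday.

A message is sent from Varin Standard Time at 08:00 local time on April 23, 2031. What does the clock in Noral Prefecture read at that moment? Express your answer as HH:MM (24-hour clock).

1 October 2030 is a Tuesday, so Sundays fall on 6, 13, 20, 27; the last is October 27.
1 April 2031 is a Tuesday, so the first Monday is April 7 and the second is April 14.
April 23, 2031 does not fall between 27 October 2030 and 14 April 2031, so daylight saving is not in effect and Varin Standard Time is at UTC+03:30.
08:00 Varin Standard Time − 3h30m = 04:30 UTC.
1 April 2031 is a Tuesday, so the first Monday is April 7 and the third is April 21.
1 September 2031 is a Monday, so the first Saturday is September 6 and the second is September 13.
At the standard offset (UTC+00:45), 04:30 UTC + 0h45m = 05:15 Noral Prefecture standard time.
Daylight saving runs 21 April – 13 September; the standard-time date in Noral Prefecture, April 23, 2031, is inside that window, so Noral Prefecture is at UTC+01:45.
04:30 UTC + 1h45m = 06:15 Noral Prefecture.

06:15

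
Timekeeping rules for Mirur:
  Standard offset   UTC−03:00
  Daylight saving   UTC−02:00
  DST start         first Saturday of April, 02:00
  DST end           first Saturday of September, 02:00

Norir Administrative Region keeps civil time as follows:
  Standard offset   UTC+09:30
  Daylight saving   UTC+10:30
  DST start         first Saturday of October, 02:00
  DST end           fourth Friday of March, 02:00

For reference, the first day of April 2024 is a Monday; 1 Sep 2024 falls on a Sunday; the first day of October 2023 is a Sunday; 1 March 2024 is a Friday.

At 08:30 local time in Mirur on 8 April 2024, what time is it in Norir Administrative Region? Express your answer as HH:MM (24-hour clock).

1 April 2024 is a Monday, so the first Saturday is April 6.
1 September 2024 is a Sunday, so the first Saturday is September 7.
8 April 2024 falls between 6 April and 7 September, so daylight saving is in effect and Mirur is at UTC−02:00.
08:30 Mirur + 2h = 10:30 UTC.
1 October 2023 is a Sunday, so the first Saturday is October 7.
1 March 2024 is a Friday, so the first Friday is March 1 and the fourth is March 22.
At the standard offset (UTC+09:30), 10:30 UTC + 9h30m = 20:00 Norir Administrative Region standard time.
The standard-time date in Norir Administrative Region, 8 April 2024, is outside the daylight-saving period (7 October 2023 – 22 March 2024), so Norir Administrative Region is on standard time, UTC+09:30.
10:30 UTC + 9h30m = 20:00 Norir Administrative Region.

20:00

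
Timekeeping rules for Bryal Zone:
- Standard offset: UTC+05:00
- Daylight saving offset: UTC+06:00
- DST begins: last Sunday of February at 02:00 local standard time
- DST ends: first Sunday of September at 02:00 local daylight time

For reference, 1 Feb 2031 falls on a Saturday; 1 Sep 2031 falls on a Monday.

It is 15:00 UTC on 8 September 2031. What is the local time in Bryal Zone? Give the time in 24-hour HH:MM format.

20:00

1 February 2031 is a Saturday, so Sundays fall on 2, 9, 16, 23; the last is February 23.
1 September 2031 is a Monday, so the first Sunday is September 7.
At the standard offset (UTC+05:00), 15:00 UTC + 5h = 20:00 Bryal Zone standard time.
The standard-time date in Bryal Zone, 8 September 2031, does not fall between 23 February and 7 September, so daylight saving is not in effect and Bryal Zone is at UTC+05:00.
15:00 UTC + 5h = 20:00 local.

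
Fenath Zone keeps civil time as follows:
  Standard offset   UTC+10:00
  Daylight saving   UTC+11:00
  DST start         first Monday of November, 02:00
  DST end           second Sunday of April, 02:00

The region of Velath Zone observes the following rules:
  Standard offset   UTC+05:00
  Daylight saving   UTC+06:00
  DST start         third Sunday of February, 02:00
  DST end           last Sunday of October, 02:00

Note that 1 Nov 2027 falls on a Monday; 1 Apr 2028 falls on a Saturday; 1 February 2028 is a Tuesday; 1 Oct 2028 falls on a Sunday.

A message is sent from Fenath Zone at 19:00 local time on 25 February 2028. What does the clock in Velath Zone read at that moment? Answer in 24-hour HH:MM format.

14:00

1 November 2027 is a Monday, so the first Monday is November 1.
1 April 2028 is a Saturday, so the first Sunday is April 2 and the second is April 9.
25 February 2028 falls between 1 November 2027 and 9 April 2028, so daylight saving is in effect and Fenath Zone is at UTC+11:00.
19:00 Fenath Zone − 11h = 08:00 UTC.
1 February 2028 is a Tuesday, so the first Sunday is February 6 and the third is February 20.
1 October 2028 is a Sunday, so Sundays fall on 1, 8, 15, 22, 29; the last is October 29.
At the standard offset (UTC+05:00), 08:00 UTC + 5h = 13:00 Velath Zone standard time.
Daylight saving runs 20 February – 29 October; the standard-time date in Velath Zone, 25 February 2028, is inside that window, so Velath Zone is at UTC+06:00.
08:00 UTC + 6h = 14:00 Velath Zone.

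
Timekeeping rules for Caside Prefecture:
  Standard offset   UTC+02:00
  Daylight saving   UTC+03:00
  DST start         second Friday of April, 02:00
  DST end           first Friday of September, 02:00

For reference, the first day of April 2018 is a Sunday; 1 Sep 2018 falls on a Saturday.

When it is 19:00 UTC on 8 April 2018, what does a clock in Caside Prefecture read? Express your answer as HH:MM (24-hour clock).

1 April 2018 is a Sunday, so the first Friday is April 6 and the second is April 13.
1 September 2018 is a Saturday, so the first Friday is September 7.
At the standard offset (UTC+02:00), 19:00 UTC + 2h = 21:00 Caside Prefecture standard time.
Daylight saving runs 13 April – 7 September; the standard-time date in Caside Prefecture, 8 April 2018, is outside that window, so Caside Prefecture is on standard time at UTC+02:00.
19:00 UTC + 2h = 21:00 local.

21:00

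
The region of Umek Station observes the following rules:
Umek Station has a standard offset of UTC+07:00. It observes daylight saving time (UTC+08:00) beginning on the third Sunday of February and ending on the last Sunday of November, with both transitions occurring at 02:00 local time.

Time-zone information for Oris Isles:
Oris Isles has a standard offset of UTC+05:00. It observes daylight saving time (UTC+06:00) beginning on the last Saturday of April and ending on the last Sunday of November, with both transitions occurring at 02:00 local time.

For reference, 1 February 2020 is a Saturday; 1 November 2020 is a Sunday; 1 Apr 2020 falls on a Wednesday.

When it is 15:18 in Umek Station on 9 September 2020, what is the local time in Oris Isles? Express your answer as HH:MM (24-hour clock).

13:18

1 February 2020 is a Saturday, so the first Sunday is February 2 and the third is February 16.
1 November 2020 is a Sunday, so Sundays fall on 1, 8, 15, 22, 29; the last is November 29.
Daylight saving runs 16 February – 29 November; 9 September 2020 is inside that window, so Umek Station is at UTC+08:00.
15:18 Umek Station − 8h = 07:18 UTC.
1 April 2020 is a Wednesday, so Saturdays fall on 4, 11, 18, 25; the last is April 25.
1 November 2020 is a Sunday, so Sundays fall on 1, 8, 15, 22, 29; the last is November 29.
At the standard offset (UTC+05:00), 07:18 UTC + 5h = 12:18 Oris Isles standard time.
The standard-time date in Oris Isles, 9 September 2020, lies within the daylight-saving period (25 April – 29 November), so Oris Isles is on daylight time, UTC+06:00.
07:18 UTC + 6h = 13:18 Oris Isles.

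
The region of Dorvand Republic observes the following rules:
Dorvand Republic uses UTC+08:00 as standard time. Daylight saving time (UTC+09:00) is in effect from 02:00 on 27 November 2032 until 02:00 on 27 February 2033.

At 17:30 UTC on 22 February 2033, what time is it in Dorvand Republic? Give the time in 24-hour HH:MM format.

02:30

At the standard offset (UTC+08:00), 17:30 UTC + 8h = 01:30 Dorvand Republic standard time (rolling into the next day, 23 February 2033).
The standard-time date in Dorvand Republic, 23 February 2033, falls between 27 November 2032 and 27 February 2033, so daylight saving is in effect and Dorvand Republic is at UTC+09:00.
17:30 UTC + 9h = 02:30 local (rolling into the next day, 23 February 2033).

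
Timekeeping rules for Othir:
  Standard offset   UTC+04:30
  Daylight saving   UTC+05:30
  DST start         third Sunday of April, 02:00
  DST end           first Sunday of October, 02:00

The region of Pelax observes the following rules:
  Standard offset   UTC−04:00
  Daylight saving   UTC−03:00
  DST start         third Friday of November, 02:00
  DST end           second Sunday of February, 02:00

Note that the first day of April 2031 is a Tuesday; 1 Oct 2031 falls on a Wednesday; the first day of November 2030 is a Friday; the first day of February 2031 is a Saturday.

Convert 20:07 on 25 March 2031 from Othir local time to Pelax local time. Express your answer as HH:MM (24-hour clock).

1 April 2031 is a Tuesday, so the first Sunday is April 6 and the third is April 20.
1 October 2031 is a Wednesday, so the first Sunday is October 5.
25 March 2031 does not fall between 20 April and 5 October, so daylight saving is not in effect and Othir is at UTC+04:30.
20:07 Othir − 4h30m = 15:37 UTC.
1 November 2030 is a Friday, so the first Friday is November 1 and the third is November 15.
1 February 2031 is a Saturday, so the first Sunday is February 2 and the second is February 9.
At the standard offset (UTC−04:00), 15:37 UTC − 4h = 11:37 Pelax standard time.
The standard-time date in Pelax, 25 March 2031, is outside the daylight-saving period (15 November 2030 – 9 February 2031), so Pelax is on standard time, UTC−04:00.
15:37 UTC − 4h = 11:37 Pelax.

11:37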